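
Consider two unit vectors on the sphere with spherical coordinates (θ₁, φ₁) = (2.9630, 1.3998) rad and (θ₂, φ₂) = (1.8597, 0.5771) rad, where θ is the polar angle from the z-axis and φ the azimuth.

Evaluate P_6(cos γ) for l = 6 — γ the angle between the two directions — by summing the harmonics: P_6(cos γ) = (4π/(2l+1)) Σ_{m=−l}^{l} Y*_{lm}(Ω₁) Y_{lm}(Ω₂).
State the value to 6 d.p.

0.288374

Term-by-term m-sum for l=6 (normalisation 4π/13 = 0.966644):
  m=-6: Y*=(-0.000008, 0.000013)  Y=(-0.355597, 0.118239)  product (0.000001, -0.000006)
  m=-5: Y*=(-0.000220, -0.000191)  Y=(0.373248, 0.097732)  product (-0.000063, -0.000093)
  m=-4: Y*=(0.002658, -0.002167)  Y=(0.021704, 0.023884)  product (0.000109, 0.000016)
  m=-3: Y*=(0.013497, 0.023962)  Y=(-0.055043, -0.339989)  product (0.007404, -0.005908)
  m=-2: Y*=(-0.140578, 0.050043)  Y=(-0.029502, 0.066671)  product (0.000811, -0.010849)
  m=-1: Y*=(-0.084523, -0.489471)  Y=(-0.262340, 0.170792)  product (0.105771, 0.113972)
  m=+0: Y*=(0.703552, -0.000000)  Y=(0.099862, 0.000000)  product (0.070258, 0.000000)
  m=+1: Y*=(0.084523, -0.489471)  Y=(0.262340, 0.170792)  product (0.105771, -0.113972)
  m=+2: Y*=(-0.140578, -0.050043)  Y=(-0.029502, -0.066671)  product (0.000811, 0.010849)
  m=+3: Y*=(-0.013497, 0.023962)  Y=(0.055043, -0.339989)  product (0.007404, 0.005908)
  m=+4: Y*=(0.002658, 0.002167)  Y=(0.021704, -0.023884)  product (0.000109, -0.000016)
  m=+5: Y*=(0.000220, -0.000191)  Y=(-0.373248, 0.097732)  product (-0.000063, 0.000093)
  m=+6: Y*=(-0.000008, -0.000013)  Y=(-0.355597, -0.118239)  product (0.000001, 0.000006)
Accumulated sum (0.298325, -0.000000); after 4π/(2l+1) scaling, (0.288374, -0.000000) ⇒ P_6 = 0.288374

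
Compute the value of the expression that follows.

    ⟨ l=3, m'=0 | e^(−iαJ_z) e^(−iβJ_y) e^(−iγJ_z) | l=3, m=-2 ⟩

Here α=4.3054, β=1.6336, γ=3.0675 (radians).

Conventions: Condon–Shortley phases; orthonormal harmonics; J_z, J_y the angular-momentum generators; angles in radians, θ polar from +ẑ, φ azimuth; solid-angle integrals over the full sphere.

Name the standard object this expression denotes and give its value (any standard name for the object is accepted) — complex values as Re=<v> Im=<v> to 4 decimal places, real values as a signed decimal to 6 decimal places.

Wigner D-matrix element, Re=-0.0847 Im=0.0126

This is a Wigner D-matrix element — the rotation-matrix element ⟨l m'| R(α,β,γ) |l m⟩ in the angular-momentum basis.
D^3_{0,-2}(4.3054,1.6336,3.0675) = e^{-i·0·4.3054}·d^3_{0,-2}(1.6336)·e^{-i·-2·3.0675}. Compute d first:
Half-angle: c=0.684557, s=0.728959. N=√(6·6·1·120)=65.726707
The bounds max(0,m−m')=0 and min(l+m,l−m')=1 give 2 terms
  k=0: (−1)^2·65.7267/(12)·0.6846^4·0.7290^2 = +0.639155
  k=1: (−1)^3·65.7267/(12)·0.6846^2·0.7290^4 = -0.724757
d^3_{0,-2}(1.6336) = +0.639155 -0.724757 = -0.085602
D = (+1.000000+0.000000i)·(-0.085602)·(+0.989041-0.147644i) = -0.084664+0.012639i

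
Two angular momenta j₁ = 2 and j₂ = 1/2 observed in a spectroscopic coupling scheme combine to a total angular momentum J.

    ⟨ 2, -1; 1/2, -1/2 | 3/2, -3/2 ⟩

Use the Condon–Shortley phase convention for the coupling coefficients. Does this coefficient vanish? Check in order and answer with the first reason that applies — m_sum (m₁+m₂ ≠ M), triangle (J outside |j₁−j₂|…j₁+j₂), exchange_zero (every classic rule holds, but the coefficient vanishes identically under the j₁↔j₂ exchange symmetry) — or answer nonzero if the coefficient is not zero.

m-sum: m₁+m₂ = -1+(-1/2) = -3/2, M = -3/2  ✓
triangle: |j₁−j₂| = 3/2 ≤ J = 3/2 ≤ j₁+j₂ = 5/2  ✓
exchange: j₁≠j₂ or m₁≠m₂ — the exchange symmetry imposes no constraint here
value check: CG = +√(1/5) = +0.447214 ≠ 0

nonzero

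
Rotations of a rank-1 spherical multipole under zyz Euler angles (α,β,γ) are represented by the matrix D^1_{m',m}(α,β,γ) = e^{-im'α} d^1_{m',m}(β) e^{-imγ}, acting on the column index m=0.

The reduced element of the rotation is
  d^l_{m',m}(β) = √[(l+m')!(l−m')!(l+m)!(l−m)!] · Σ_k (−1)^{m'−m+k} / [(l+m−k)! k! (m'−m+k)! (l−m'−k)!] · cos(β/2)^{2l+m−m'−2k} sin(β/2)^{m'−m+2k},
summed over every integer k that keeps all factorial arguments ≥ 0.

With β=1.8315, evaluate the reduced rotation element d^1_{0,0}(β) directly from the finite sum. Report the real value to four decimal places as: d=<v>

d^1_{0,0}(β=1.8315) via the finite sum:
c=cos(1.831500/2)=0.609196, s=sin(1.831500/2)=0.793020; N=√[1·1·1·1]=1.000000
The bounds max(0,m−m')=0 and min(l+m,l−m')=1 give 2 terms
  k=0: (−1)^0·1.0000/(1)·0.6092^2·0.7930^0 = +0.371120
  k=1: (−1)^1·1.0000/(1)·0.6092^0·0.7930^2 = -0.628880
d^1_{0,0}(1.8315) = +0.371120 -0.628880 = -0.257761

d=-0.2578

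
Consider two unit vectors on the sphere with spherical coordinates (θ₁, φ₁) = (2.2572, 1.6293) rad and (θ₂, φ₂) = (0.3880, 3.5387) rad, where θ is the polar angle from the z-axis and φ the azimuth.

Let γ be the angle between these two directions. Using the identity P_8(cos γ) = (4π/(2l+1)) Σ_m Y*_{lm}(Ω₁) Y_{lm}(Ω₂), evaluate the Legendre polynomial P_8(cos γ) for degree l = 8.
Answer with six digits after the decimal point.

0.317135

Addition theorem: P_8(cos γ) = (4π/17) Σ_m Y*_{lm}(Ω₁) Y_{lm}(Ω₂), m = −8…8:
  [-8]  conj(Y_{8,-8})(Ω₁) = (0.058962, 0.029805) ; Y_{8,-8}(Ω₂) = (-0.000216, 0.000008) ; Δ = (-0.000013, -0.000006)
  [-7]  conj(Y_{8,-7})(Ω₁) = (-0.086212, 0.198614) ; Y_{8,-7}(Ω₂) = (0.001980, 0.000750) ; Δ = (-0.000320, 0.000329)
  [-6]  conj(Y_{8,-6})(Ω₁) = (-0.380473, -0.139324) ; Y_{8,-6}(Ω₂) = (-0.009494, -0.009005) ; Δ = (0.002358, 0.004749)
  [-5]  conj(Y_{8,-5})(Ω₁) = (0.124485, -0.413354) ; Y_{8,-5}(Ω₂) = (0.023166, 0.052616) ; Δ = (0.024633, -0.003026)
  [-4]  conj(Y_{8,-4})(Ω₁) = (0.122893, 0.029295) ; Y_{8,-4}(Ω₂) = (-0.003232, -0.183270) ; Δ = (0.004972, -0.022617)
  [-3]  conj(Y_{8,-3})(Ω₁) = (0.051507, -0.290449) ; Y_{8,-3}(Ω₂) = (-0.151751, 0.380515) ; Δ = (0.102704, 0.063675)
  [-2]  conj(Y_{8,-2})(Ω₁) = (0.296905, 0.034900) ; Y_{8,-2}(Ω₂) = (0.396312, -0.403363) ; Δ = (0.131744, -0.105929)
  [-1]  conj(Y_{8,-1})(Ω₁) = (0.009901, -0.169039) ; Y_{8,-1}(Ω₂) = (-0.243158, 0.101977) ; Δ = (0.014831, 0.042113)
  [+0]  conj(Y_{8,0})(Ω₁) = (0.327468, -0.000000) ; Y_{8,0}(Ω₂) = (-0.405511, 0.000000) ; Δ = (-0.132792, 0.000000)
  [+1]  conj(Y_{8,1})(Ω₁) = (-0.009901, -0.169039) ; Y_{8,1}(Ω₂) = (0.243158, 0.101977) ; Δ = (0.014831, -0.042113)
  [+2]  conj(Y_{8,2})(Ω₁) = (0.296905, -0.034900) ; Y_{8,2}(Ω₂) = (0.396312, 0.403363) ; Δ = (0.131744, 0.105929)
  [+3]  conj(Y_{8,3})(Ω₁) = (-0.051507, -0.290449) ; Y_{8,3}(Ω₂) = (0.151751, 0.380515) ; Δ = (0.102704, -0.063675)
  [+4]  conj(Y_{8,4})(Ω₁) = (0.122893, -0.029295) ; Y_{8,4}(Ω₂) = (-0.003232, 0.183270) ; Δ = (0.004972, 0.022617)
  [+5]  conj(Y_{8,5})(Ω₁) = (-0.124485, -0.413354) ; Y_{8,5}(Ω₂) = (-0.023166, 0.052616) ; Δ = (0.024633, 0.003026)
  [+6]  conj(Y_{8,6})(Ω₁) = (-0.380473, 0.139324) ; Y_{8,6}(Ω₂) = (-0.009494, 0.009005) ; Δ = (0.002358, -0.004749)
  [+7]  conj(Y_{8,7})(Ω₁) = (0.086212, 0.198614) ; Y_{8,7}(Ω₂) = (-0.001980, 0.000750) ; Δ = (-0.000320, -0.000329)
  [+8]  conj(Y_{8,8})(Ω₁) = (0.058962, -0.029805) ; Y_{8,8}(Ω₂) = (-0.000216, -0.000008) ; Δ = (-0.000013, 0.000006)
Accumulated sum (0.429026, -0.000000); after 4π/(2l+1) scaling, (0.317135, -0.000000) ⇒ P_8 = 0.317135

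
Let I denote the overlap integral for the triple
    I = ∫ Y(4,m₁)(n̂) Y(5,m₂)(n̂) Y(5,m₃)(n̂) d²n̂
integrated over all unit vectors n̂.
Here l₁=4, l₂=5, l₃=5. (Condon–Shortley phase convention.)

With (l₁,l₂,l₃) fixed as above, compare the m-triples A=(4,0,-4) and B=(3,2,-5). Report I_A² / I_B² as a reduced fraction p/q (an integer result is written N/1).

Shared (l₁,l₂,l₃)=(4,5,5): N and (l;000)² cancel in I_A²/I_B².
A: Δ = 4!·4!·6!/15! = 1/3153150; Racah Σ t=0..0: t=0:+1/69120 = 1/69120; ⇒ 3j(4 5 5; 4 0 -4)² = 2/143, sgn -1
B: Δ = 4!·4!·6!/15! = 1/3153150; Racah Σ t=1..1: t=1:−1/103680 = -1/103680; ⇒ 3j(4 5 5; 3 2 -5)² = 7/429, sgn -1
I_A²/I_B² = (2/143)/(7/429) = 6/7

6/7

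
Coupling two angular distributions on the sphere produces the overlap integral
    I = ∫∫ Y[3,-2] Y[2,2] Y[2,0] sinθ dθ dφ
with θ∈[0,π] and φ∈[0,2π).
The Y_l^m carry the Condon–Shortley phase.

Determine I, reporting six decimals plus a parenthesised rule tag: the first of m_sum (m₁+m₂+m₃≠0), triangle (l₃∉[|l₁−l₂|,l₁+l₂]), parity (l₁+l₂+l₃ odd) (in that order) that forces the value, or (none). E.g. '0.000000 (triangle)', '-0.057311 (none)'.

0.000000 (parity)

L=7 odd ⇒ parity kills the (l;000) factor ⇒ I = 0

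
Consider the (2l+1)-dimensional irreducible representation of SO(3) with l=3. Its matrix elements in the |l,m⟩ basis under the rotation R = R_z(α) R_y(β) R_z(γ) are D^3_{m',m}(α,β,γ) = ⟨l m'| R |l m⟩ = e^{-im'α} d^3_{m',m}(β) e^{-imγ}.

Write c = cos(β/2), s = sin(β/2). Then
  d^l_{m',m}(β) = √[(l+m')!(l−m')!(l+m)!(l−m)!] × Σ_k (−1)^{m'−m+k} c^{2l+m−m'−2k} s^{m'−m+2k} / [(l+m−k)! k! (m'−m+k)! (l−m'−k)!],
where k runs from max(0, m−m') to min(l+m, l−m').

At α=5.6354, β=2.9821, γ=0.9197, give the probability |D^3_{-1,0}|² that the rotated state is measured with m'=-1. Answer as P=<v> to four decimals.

P=0.0710

D^3_{-1,0}(5.6354,2.9821,0.9197) = e^{-i·-1·5.6354}·d^3_{-1,0}(2.9821)·e^{-i·0·0.9197}. Compute d first:
c=cos(2.982100/2)=0.079662, s=sin(2.982100/2)=0.996822; N=√[2·24·6·6]=41.569219
Admissible k: 1..3 (factorial args all ≥0)
  k=1: (−1)^0·41.5692/(12)·0.0797^5·0.9968^1 = +0.000011
  k=2: (−1)^1·41.5692/(4)·0.0797^3·0.9968^3 = -0.005204
  k=3: (−1)^2·41.5692/(12)·0.0797^1·0.9968^5 = +0.271599
d^3_{-1,0}(2.9821) = +0.000011 -0.005204 +0.271599 = +0.266407
|D^3_{-1,0}|² = |d^3_{-1,0}(β)|² = (+0.266407)² = 0.070973 (the z-rotation phases have unit modulus)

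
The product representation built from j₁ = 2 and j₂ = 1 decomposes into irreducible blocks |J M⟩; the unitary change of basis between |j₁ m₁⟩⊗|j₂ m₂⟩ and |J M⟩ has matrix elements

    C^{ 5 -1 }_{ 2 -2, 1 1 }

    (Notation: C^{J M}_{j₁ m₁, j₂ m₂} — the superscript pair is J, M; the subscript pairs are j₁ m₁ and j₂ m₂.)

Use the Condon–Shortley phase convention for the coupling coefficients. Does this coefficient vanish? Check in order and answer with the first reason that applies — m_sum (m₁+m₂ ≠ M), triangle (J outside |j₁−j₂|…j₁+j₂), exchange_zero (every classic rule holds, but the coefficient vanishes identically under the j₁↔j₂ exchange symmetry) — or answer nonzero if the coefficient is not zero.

triangle

m-sum: m₁+m₂ = -2+1 = -1, M = -1  ✓
triangle: need |j₁−j₂| ≤ J ≤ j₁+j₂, i.e. J ∈ [1, 3]; J = 5 is outside ✗ ⇒ coefficient is 0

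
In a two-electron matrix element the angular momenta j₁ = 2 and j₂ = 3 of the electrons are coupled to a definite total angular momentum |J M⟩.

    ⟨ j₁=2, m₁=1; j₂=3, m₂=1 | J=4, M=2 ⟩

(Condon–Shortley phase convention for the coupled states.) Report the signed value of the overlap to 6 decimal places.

+0.188982

√[9·1!3!5!/10! · 3!1!4!2!6!2!] = √(5184/7)
  +(−1)^0/∏(0,1,1,4,2,1)! = 1/48  (running 1/48)
  +(−1)^1/∏(1,0,0,3,3,2)! = -1/72  (running 1/144)
⟨..|..⟩ = √(5184/7)·(1/144) = +0.188982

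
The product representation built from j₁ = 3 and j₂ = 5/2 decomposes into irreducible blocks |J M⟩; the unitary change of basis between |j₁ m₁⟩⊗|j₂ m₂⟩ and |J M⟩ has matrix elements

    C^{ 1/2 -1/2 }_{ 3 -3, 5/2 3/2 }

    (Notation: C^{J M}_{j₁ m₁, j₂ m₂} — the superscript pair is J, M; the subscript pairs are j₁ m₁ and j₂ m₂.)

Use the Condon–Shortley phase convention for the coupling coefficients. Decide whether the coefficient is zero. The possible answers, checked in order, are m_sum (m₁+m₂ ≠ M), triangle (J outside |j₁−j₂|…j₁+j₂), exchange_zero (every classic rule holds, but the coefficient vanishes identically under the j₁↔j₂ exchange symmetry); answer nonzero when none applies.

m-sum: m₁+m₂ = -3+3/2 = -3/2, M = -1/2  ✗ ⇒ coefficient is 0

m_sum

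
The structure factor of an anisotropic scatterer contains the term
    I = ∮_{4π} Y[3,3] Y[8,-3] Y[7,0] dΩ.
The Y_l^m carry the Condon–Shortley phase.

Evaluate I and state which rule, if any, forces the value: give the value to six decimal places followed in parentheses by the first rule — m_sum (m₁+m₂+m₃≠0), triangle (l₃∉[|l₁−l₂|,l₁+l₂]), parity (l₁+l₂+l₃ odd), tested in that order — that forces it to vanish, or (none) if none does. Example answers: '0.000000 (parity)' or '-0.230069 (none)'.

0.183025 (none)

m-sum 0 ✓  L=18 even ✓  5≤7≤11 ✓
Π(2lᵢ+1) = 7×17×15 = 1785
triangle coeff Δ(3,8,7) = 1/5290740
Σ_t [1,3]: t=1:−1/7257600 t=2:+1/2073600 t=3:−1/7257600 = 1/4838400
(3j)²=252/20995 [(3 8 7; 0 0 0)], sign=-1
Σ_t [0,0]: t=0:+1/29030400 = 1/29030400
(3j)²=165/8398 [(3 8 7; 3 -3 0)], sign=-1
⇒ 4πI² = 436590/1037153
I = (+1)√(436590/1037153/(4π)) = 0.18302506
No selection rule forces the value: the integral is nonzero (none).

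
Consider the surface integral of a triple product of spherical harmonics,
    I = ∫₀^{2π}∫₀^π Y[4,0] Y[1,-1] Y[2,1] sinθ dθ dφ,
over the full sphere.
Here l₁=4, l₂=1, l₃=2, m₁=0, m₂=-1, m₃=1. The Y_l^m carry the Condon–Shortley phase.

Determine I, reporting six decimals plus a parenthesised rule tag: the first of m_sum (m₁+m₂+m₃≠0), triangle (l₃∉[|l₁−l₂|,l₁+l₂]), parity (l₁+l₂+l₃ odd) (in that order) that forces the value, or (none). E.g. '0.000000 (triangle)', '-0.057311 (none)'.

l₃=2 ∉ [3,5] — triangle fails ⇒ I = 0

0.000000 (triangle)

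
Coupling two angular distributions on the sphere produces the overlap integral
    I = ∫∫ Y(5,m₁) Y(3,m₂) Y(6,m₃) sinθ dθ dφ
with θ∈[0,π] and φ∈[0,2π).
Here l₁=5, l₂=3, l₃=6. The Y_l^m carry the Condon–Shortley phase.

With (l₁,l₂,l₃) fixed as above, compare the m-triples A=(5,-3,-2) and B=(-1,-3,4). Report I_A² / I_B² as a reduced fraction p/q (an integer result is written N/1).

Shared (l₁,l₂,l₃)=(5,3,6): N and (l;000)² cancel in I_A²/I_B².
A: Δ = 2!·8!·4!/15! = 1/675675; Racah Σ t=0..0: t=0:+1/1935360 = 1/1935360; ⇒ 3j(5 3 6; 5 -3 -2)² = 1/1001, sgn +1
B: Δ = 2!·8!·4!/15! = 1/675675; Racah Σ t=0..0: t=0:+1/69120 = 1/69120; ⇒ 3j(5 3 6; -1 -3 4)² = 4/143, sgn +1
I_A²/I_B² = (1/1001)/(4/143) = 1/28

1/28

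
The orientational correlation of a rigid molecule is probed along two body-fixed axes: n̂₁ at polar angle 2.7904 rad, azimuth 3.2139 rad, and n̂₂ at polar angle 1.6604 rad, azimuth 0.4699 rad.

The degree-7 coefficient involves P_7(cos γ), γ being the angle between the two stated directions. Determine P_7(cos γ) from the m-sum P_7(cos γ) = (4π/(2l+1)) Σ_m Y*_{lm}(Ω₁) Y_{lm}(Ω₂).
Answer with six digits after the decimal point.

Summing Y*_{l m}(θ₁,φ₁)·Y_{l m}(θ₂,φ₂) over m ∈ [−7, 7]; prefactor 4π/(2·7+1) = 0.837758:
  m=-7: (-0.000249, -0.000138) × (-0.480871, 0.071549) = (0.000130, 0.000049)  (running Σ = (0.000130, 0.000049))
  m=-6: (-0.002642, -0.001224) × (0.155023, 0.051750) = (-0.000346, -0.000327)  (running Σ = (-0.000216, -0.000278))
  m=-5: (-0.017300, -0.006542) × (0.226294, 0.229344) = (-0.002415, -0.005448)  (running Σ = (-0.002631, -0.005726))
  m=-4: (-0.078272, -0.023292) × (-0.056874, -0.178284) = (0.000299, 0.015279)  (running Σ = (-0.002332, 0.009553))
  m=-3: (-0.246182, -0.054256) × (0.043494, -0.267645) = (-0.025229, 0.063530)  (running Σ = (-0.027561, 0.073083))
  m=-2: (-0.501931, -0.073097) × (-0.115760, 0.158437) = (0.069685, -0.071062)  (running Σ = (0.042124, 0.002020))
  m=-1: (-0.509675, -0.036918) × (-0.224084, 0.113799) = (0.118411, -0.049728)  (running Σ = (0.160536, -0.047707))
  m=0: (0.125322, -0.000000) × (0.198720, 0.000000) = (0.024904, 0.000000)  (running Σ = (0.185440, -0.047707))
  m=1: (0.509675, -0.036918) × (0.224084, 0.113799) = (0.118411, 0.049728)  (running Σ = (0.303851, 0.002020))
  m=2: (-0.501931, 0.073097) × (-0.115760, -0.158437) = (0.069685, 0.071062)  (running Σ = (0.373536, 0.073083))
  m=3: (0.246182, -0.054256) × (-0.043494, -0.267645) = (-0.025229, -0.063530)  (running Σ = (0.348307, 0.009553))
  m=4: (-0.078272, 0.023292) × (-0.056874, 0.178284) = (0.000299, -0.015279)  (running Σ = (0.348606, -0.005726))
  m=5: (0.017300, -0.006542) × (-0.226294, 0.229344) = (-0.002415, 0.005448)  (running Σ = (0.346191, -0.000278))
  m=6: (-0.002642, 0.001224) × (0.155023, -0.051750) = (-0.000346, 0.000327)  (running Σ = (0.345845, 0.000049))
  m=7: (0.000249, -0.000138) × (0.480871, 0.071549) = (0.000130, -0.000049)  (running Σ = (0.345975, -0.000000))
Accumulated sum (0.345975, -0.000000); after 4π/(2l+1) scaling, (0.289843, -0.000000) ⇒ P_7 = 0.289843

0.289843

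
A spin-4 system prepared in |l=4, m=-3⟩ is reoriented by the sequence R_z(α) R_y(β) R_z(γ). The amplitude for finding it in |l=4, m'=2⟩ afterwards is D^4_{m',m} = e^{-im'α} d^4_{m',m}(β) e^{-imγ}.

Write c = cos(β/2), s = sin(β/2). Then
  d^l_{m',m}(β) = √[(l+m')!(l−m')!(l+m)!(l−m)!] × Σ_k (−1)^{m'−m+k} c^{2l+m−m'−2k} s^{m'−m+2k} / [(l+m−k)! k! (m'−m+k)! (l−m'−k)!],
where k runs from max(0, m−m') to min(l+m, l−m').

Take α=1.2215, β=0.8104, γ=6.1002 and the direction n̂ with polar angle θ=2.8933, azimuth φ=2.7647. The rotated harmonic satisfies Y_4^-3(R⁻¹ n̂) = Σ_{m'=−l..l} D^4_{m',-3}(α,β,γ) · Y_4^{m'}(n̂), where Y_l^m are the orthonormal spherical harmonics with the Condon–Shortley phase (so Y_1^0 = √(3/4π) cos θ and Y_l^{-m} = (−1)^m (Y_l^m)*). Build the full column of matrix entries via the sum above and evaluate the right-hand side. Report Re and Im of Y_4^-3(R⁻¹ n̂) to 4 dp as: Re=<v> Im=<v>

Re=-0.0065 Im=0.3480

Need the full column D^4_{m',-3} for m'=−4..4 at α=1.2215, β=0.8104, γ=6.1002.
cos(β/2)=0.919024, sin(β/2)=0.394203
d^4_{-4,-3}: single k=1 term ⇒ +0.617378;  D = -0.226327-0.574397i
d^4_{-3,-3}: k∈[0..1] ⇒ +0.508877 -0.655386 = -0.146508;  D = +0.146458-0.003816i
d^4_{-2,-3}: k∈[0..1] ⇒ -0.816714 +0.450793 = -0.365921;  D = +0.116234-0.346970i
d^4_{-1,-3}: k∈[0..1] ⇒ +0.743137 -0.227879 = +0.515259;  D = +0.403056+0.320995i
d^4_{0,-3}: k∈[0..1] ⇒ -0.475177 +0.087426 = -0.387751;  D = -0.330779+0.202327i
d^4_{1,-3}: k∈[0..1] ⇒ +0.227879 -0.025156 = +0.202723;  D = -0.040207-0.198695i
d^4_{2,-3}: k∈[0..1] ⇒ -0.082940 +0.005087 = -0.077853;  D = +0.076983+0.011606i
d^4_{3,-3}: k∈[0..1] ⇒ +0.022185 -0.000583 = +0.021602;  D = -0.010336+0.018969i
d^4_{4,-3}: single k=0 term ⇒ -0.003845;  D = -0.002543-0.002884i
Y_4^{m'}(θ=2.8933,φ=2.7647) and Σ D·Y over m':
  (-0.2263-0.5744i)·(+0.0001+0.0016i)  (+0.1465-0.0038i)·(+0.0077+0.0163i)  (+0.1162-0.3470i)·(+0.0822+0.0771i)  (+0.4031+0.3210i)·(+0.3748+0.1484i)  (-0.3308+0.2023i)·(+0.6042+0.0000i)  (-0.0402-0.1987i)·(-0.3748+0.1484i)  (+0.0770+0.0116i)·(+0.0822-0.0771i)  (-0.0103+0.0190i)·(-0.0077+0.0163i)  (-0.0025-0.0029i)·(+0.0001-0.0016i)
Y_4^-3(R⁻¹ n̂) = -0.006482+0.347993i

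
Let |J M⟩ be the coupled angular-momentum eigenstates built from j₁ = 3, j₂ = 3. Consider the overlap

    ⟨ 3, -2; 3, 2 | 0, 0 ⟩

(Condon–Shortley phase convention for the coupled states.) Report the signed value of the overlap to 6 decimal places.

-0.377964

triangle: 6!×0!×0!/7! = 720/5040
(j±m)!: 1!×5!×5!×1!×0!×0! = 14400
prefactor² = (2J+1)×Δ×N² = 14400/7
  k=5: −1/(5!×1!×0!×0!×0!×0!) = -1/120
Σ = -1/120  ⇒  CG² = 14400/7×(-1/120)² = 1/7
CG = −√(1/7) = -0.377964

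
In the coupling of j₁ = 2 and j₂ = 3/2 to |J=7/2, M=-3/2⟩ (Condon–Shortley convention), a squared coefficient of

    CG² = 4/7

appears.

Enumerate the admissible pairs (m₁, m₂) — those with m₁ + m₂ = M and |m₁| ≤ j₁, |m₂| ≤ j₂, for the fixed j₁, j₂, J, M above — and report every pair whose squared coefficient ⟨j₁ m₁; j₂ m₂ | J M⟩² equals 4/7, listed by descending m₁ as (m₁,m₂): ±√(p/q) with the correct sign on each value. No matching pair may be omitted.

(-1,-1/2): +√(4/7)

Admissible pairs with m₁+m₂ = M = -3/2: (-2,1/2), (-1,-1/2), (0,-3/2)
  (m₁,m₂)=(0,-3/2): CG² = 2/7, CG = +√(2/7)
  (m₁,m₂)=(-1,-1/2): CG² = 4/7, CG = +√(4/7)   ← matches the target
  (m₁,m₂)=(-2,1/2): CG² = 1/7, CG = +√(1/7)
Pairs with CG² = 4/7: (-1,-1/2): +√(4/7)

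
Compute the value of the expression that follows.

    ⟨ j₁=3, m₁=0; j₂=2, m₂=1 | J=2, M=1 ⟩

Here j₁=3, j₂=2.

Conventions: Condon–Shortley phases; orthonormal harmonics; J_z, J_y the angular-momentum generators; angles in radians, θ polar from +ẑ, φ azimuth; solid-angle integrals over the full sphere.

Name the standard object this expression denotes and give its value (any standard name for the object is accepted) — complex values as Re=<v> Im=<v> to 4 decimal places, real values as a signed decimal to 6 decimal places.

Clebsch–Gordan coefficient, +√(2/7) ≈ +0.534522

This is a Clebsch–Gordan (vector-coupling) coefficient.
j₁+j₂−J=3  J+j₁−j₂=3  J−j₁+j₂=1  j₁+j₂+J+1=8
(j₁±m₁, j₂±m₂, J±M) = (3,3,3,1,3,1)
P² = 81/14
sum k=2..3:
  [2] +1/4 = 1/4
  [3] −1/36 = -1/36
S = 2/9
C² = P²·S² = 2/7 ; C = +0.534522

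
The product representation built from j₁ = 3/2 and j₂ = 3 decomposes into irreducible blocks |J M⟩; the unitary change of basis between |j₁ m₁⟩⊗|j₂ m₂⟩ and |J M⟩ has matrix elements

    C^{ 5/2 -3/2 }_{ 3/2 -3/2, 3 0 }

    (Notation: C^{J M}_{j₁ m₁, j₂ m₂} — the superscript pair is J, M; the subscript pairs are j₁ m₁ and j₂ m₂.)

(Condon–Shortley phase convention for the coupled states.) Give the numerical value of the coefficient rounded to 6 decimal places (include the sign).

j₁+j₂−J=2  J+j₁−j₂=1  J−j₁+j₂=4  j₁+j₂+J+1=8
(j₁±m₁, j₂±m₂, J±M) = (0,3,3,3,1,4)
P² = 1296/35
sum k=2..2:
  [2] +1/12 = 1/12
S = 1/12
C² = P²·S² = 9/35 ; C = +0.507093

+0.507093  (= +√(9/35))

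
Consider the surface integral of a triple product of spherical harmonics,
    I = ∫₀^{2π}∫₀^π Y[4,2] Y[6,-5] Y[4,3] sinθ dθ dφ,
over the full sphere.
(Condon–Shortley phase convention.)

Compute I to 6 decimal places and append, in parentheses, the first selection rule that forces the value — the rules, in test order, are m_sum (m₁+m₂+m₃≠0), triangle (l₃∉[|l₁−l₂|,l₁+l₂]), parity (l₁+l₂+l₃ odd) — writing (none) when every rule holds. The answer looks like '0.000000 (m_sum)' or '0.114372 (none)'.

Checks pass: Σm=0; 14 even; l₃=4∈[2,10].
(2·4+1)(2·6+1)(2·4+1) = 1053
Δ: 6! 2! 6! / 15! → 1/1261260
sum: t=2:+1/4608 t=3:−1/1296 t=4:+1/4608 = -7/20736
3j²(4 6 4; 0 0 0) = Δ·Π!·Σ² = 20/1287  (sign -1)
sum: t=0:+1/172800 t=1:−1/86400 = -1/172800
3j²(4 6 4; 2 -5 3) = Δ·Π!·Σ² = 1/130  (sign +1)
combine: 4πI² = 1053·20/1287·1/130 = 18/143
take √, sign -1: I = -0.10008369
No selection rule forces the value: the integral is nonzero (none).

-0.100084 (none)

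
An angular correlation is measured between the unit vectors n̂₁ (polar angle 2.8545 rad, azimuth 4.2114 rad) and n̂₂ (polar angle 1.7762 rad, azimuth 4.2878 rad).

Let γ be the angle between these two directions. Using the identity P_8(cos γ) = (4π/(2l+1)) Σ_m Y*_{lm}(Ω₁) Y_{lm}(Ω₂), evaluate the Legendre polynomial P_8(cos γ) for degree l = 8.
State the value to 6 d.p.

Summing Y*_{l m}(θ₁,φ₁)·Y_{l m}(θ₂,φ₂) over m ∈ [−8, 8]; prefactor 4π/(2·8+1) = 0.739198:
  [-8]  conj(Y_{8,-8})(Ω₁) = -0.00001 + 0.00002j ; Y_{8,-8}(Ω₂) = -0.42079 - 0.10974j ; Δ = 0.00001 - 0.00001j
  [-7]  conj(Y_{8,-7})(Ω₁) = 0.00010 + 0.00027j ; Y_{8,-7}(Ω₂) = -0.06112 - 0.35721j ; Δ = 0.00009 - 0.00005j
  [-6]  conj(Y_{8,-6})(Ω₁) = 0.00246 + 0.00034j ; Y_{8,-6}(Ω₂) = -0.10324 + 0.06974j ; Δ = -0.00028 + 0.00014j
  [-5]  conj(Y_{8,-5})(Ω₁) = 0.00911 - 0.01233j ; Y_{8,-5}(Ω₂) = -0.30169 - 0.18586j ; Δ = -0.00504 + 0.00202j
  [-4]  conj(Y_{8,-4})(Ω₁) = -0.02929 - 0.06333j ; Y_{8,-4}(Ω₂) = -0.00122 + 0.00952j ; Δ = 0.00064 - 0.00020j
  [-3]  conj(Y_{8,-3})(Ω₁) = -0.22926 - 0.01557j ; Y_{8,-3}(Ω₂) = -0.31741 + 0.09715j ; Δ = 0.07428 - 0.01733j
  [-2]  conj(Y_{8,-2})(Ω₁) = -0.27378 + 0.42824j ; Y_{8,-2}(Ω₂) = -0.02770 - 0.03148j ; Δ = 0.02106 - 0.00324j
  [-1]  conj(Y_{8,-1})(Ω₁) = 0.28814 + 0.52619j ; Y_{8,-1}(Ω₂) = -0.13106 + 0.28990j ; Δ = -0.19031 + 0.01457j
  [+0]  conj(Y_{8,0})(Ω₁) = -0.02224 + 0.00000j ; Y_{8,0}(Ω₂) = -0.05697 + 0.00000j ; Δ = 0.00127 + 0.00000j
  [+1]  conj(Y_{8,1})(Ω₁) = -0.28814 + 0.52619j ; Y_{8,1}(Ω₂) = 0.13106 + 0.28990j ; Δ = -0.19031 - 0.01457j
  [+2]  conj(Y_{8,2})(Ω₁) = -0.27378 - 0.42824j ; Y_{8,2}(Ω₂) = -0.02770 + 0.03148j ; Δ = 0.02106 + 0.00324j
  [+3]  conj(Y_{8,3})(Ω₁) = 0.22926 - 0.01557j ; Y_{8,3}(Ω₂) = 0.31741 + 0.09715j ; Δ = 0.07428 + 0.01733j
  [+4]  conj(Y_{8,4})(Ω₁) = -0.02929 + 0.06333j ; Y_{8,4}(Ω₂) = -0.00122 - 0.00952j ; Δ = 0.00064 + 0.00020j
  [+5]  conj(Y_{8,5})(Ω₁) = -0.00911 - 0.01233j ; Y_{8,5}(Ω₂) = 0.30169 - 0.18586j ; Δ = -0.00504 - 0.00202j
  [+6]  conj(Y_{8,6})(Ω₁) = 0.00246 - 0.00034j ; Y_{8,6}(Ω₂) = -0.10324 - 0.06974j ; Δ = -0.00028 - 0.00014j
  [+7]  conj(Y_{8,7})(Ω₁) = -0.00010 + 0.00027j ; Y_{8,7}(Ω₂) = 0.06112 - 0.35721j ; Δ = 0.00009 + 0.00005j
  [+8]  conj(Y_{8,8})(Ω₁) = -0.00001 - 0.00002j ; Y_{8,8}(Ω₂) = -0.42079 + 0.10974j ; Δ = 0.00001 + 0.00001j
Σ over m = -0.19781 - 0.00000j; ×(4π/17) → -0.14622 - 0.00000j. Real part: -0.146224

-0.146224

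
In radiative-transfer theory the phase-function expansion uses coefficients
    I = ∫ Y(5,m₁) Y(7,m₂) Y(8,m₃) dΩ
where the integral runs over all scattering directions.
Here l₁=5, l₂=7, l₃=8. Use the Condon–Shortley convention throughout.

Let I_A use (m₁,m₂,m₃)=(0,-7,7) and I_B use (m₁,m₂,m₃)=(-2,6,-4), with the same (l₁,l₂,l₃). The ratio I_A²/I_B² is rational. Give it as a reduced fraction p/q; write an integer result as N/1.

39/28

l's match ⇒ only the (l;m) 3-j factors differ between A and B.
A: triangle coeff Δ(5,7,8) = 1/814773960; Σ_t [0,0]: t=0:+1/10450944000 = 1/10450944000; (3j)²=143/7752 [(5 7 8; 0 -7 7)], sign=-1
B: triangle coeff Δ(5,7,8) = 1/814773960; Σ_t [3,4]: t=3:−1/1045094400 t=4:+1/313528320 = 1/447897600; (3j)²=77/5814 [(5 7 8; -2 6 -4)], sign=+1
I_A²/I_B² = (143/7752)/(77/5814) = 39/28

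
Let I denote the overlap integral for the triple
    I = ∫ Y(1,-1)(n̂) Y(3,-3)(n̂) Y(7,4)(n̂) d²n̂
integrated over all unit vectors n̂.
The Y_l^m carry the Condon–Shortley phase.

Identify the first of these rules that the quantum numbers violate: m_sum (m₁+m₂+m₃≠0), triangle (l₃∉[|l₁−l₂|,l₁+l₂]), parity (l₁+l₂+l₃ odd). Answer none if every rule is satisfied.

triangle

azimuthal sum: -1 − 3 + 4 = 0  ✓
l₃ must lie in [2,4]; have l₃=7  ✗
L = 1 + 3 + 7 = 11 (odd)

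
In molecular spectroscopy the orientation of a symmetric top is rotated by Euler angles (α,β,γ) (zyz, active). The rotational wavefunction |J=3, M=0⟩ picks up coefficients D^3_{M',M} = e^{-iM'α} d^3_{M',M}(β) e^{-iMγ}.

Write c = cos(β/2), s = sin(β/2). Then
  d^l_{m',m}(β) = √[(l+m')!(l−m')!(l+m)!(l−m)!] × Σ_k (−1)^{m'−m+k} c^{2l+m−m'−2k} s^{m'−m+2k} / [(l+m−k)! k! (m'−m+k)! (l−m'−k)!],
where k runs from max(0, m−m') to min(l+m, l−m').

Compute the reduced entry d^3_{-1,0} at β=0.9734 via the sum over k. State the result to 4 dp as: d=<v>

d=0.2084

d^3_{-1,0}(β=0.9734) via the finite sum:
c=cos(0.973400/2)=0.883881, s=sin(0.973400/2)=0.467712; N=√[2·24·6·6]=41.569219
Admissible k: 1..3 (factorial args all ≥0)
  k=1: (−1)^0·41.5692/(12)·0.8839^5·0.4677^1 = +0.874054
  k=2: (−1)^1·41.5692/(4)·0.8839^3·0.4677^3 = -0.734223
  k=3: (−1)^2·41.5692/(12)·0.8839^1·0.4677^5 = +0.068529
d^3_{-1,0}(0.9734) = +0.874054 -0.734223 +0.068529 = +0.208360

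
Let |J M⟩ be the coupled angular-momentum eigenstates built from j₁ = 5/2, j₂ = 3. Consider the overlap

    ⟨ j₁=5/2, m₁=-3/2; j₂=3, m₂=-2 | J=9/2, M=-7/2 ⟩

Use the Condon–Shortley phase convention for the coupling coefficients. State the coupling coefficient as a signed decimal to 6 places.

+0.100504  (= +√(1/99))

√[10·1!4!5!/11! · 1!4!1!5!1!8!] = √(921600/11)
  +(−1)^0/∏(0,1,4,1,0,4)! = 1/576  (running 1/576)
  +(−1)^1/∏(1,0,3,0,1,5)! = -1/720  (running 1/2880)
⟨..|..⟩ = √(921600/11)·(1/2880) = +0.100504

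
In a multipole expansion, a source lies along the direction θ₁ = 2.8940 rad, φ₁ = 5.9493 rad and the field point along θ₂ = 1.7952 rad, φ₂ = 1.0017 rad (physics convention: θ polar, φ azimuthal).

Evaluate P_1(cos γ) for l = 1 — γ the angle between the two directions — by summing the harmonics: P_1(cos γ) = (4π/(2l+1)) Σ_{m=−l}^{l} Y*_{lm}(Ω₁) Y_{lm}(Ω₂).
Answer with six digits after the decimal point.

0.271420

Addition theorem: P_1(cos γ) = (4π/3) Σ_m Y*_{lm}(Ω₁) Y_{lm}(Ω₂), m = −1…1:
  term(m=-1) = +0.006646-0.027734i   from Y*(Ω₁)=+0.079995-0.027748i, Y(Ω₂)=+0.181509-0.283743i
  term(m=+0) = +0.051504+0.000000i   from Y*(Ω₁)=-0.473703-0.000000i, Y(Ω₂)=-0.108726+0.000000i
  term(m=+1) = +0.006646+0.027734i   from Y*(Ω₁)=-0.079995-0.027748i, Y(Ω₂)=-0.181509-0.283743i
Accumulated sum +0.064797+0.000000i; after 4π/(2l+1) scaling, +0.271420+0.000000i ⇒ P_1 = 0.271420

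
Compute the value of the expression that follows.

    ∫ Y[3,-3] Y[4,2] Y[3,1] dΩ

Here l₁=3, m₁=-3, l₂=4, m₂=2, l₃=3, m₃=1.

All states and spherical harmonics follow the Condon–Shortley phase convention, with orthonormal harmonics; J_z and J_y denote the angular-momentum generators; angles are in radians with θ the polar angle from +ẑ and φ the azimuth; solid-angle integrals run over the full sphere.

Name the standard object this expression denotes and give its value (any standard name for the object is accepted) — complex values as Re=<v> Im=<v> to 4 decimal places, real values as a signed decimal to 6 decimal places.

This is a Gaunt coefficient — the integral of a triple product of spherical harmonics over the sphere.
Rules hold: Σm=0, L=10 even, 1≤3≤7.
N = 7·9·7 = 441
Δ = 4!·2!·4!/11! = 1/34650
Racah Σ t=1..3: t=1:−1/72 t=2:+1/16 t=3:−1/72 = 5/144
⇒ 3j(3 4 3; 0 0 0)² = 2/77, sgn -1
Racah Σ t=4..4: t=4:+1/192 = 1/192
⇒ 3j(3 4 3; -3 2 1)² = 3/77, sgn +1
4πI² = N·(3j₀)²·(3jₘ)² = 54/121
I = -1·√(0.446281/4π) = -0.18845135

Gaunt coefficient, -0.188451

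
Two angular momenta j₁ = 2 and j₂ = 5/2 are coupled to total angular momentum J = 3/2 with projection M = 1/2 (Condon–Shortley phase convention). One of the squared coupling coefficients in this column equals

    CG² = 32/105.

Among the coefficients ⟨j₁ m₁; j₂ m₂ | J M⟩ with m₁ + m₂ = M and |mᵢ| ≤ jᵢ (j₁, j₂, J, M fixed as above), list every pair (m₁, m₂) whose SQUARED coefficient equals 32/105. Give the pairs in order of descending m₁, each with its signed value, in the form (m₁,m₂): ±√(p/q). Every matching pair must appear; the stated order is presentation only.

Admissible pairs with m₁+m₂ = M = 1/2: (-2,5/2), (-1,3/2), (0,1/2), (1,-1/2), (2,-3/2)
  (m₁,m₂)=(2,-3/2): CG² = 32/105, CG = +√(32/105)   ← matches the target
  (m₁,m₂)=(1,-1/2): CG² = 5/21, CG = −√(5/21)
  (m₁,m₂)=(0,1/2): CG² = 2/35, CG = +√(2/35)
  (m₁,m₂)=(-1,3/2): CG² = 2/105, CG = +√(2/105)
  (m₁,m₂)=(-2,5/2): CG² = 8/21, CG = −√(8/21)
Pairs with CG² = 32/105: (2,-3/2): +√(32/105)

(2,-3/2): +√(32/105)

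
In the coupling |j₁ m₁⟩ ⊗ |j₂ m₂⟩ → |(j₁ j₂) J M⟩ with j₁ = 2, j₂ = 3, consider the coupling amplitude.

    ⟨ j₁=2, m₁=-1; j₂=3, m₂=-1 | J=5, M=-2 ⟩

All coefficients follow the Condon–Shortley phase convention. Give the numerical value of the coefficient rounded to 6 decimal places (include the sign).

triangle: 0!*4!*6!/11! = 17280/39916800
(j±m)!: 1!*3!*2!*4!*3!*7! = 8709120
prefactor² = (2J+1)*Δ*N² = 41472
  k=0: +1/(0!*0!*3!*2!*1!*4!) = 1/288
Σ = 1/288  ⇒  CG² = 41472*(1/288)² = 1/2
CG = +√(1/2) = +0.707107

+√(1/2) ≈ +0.707107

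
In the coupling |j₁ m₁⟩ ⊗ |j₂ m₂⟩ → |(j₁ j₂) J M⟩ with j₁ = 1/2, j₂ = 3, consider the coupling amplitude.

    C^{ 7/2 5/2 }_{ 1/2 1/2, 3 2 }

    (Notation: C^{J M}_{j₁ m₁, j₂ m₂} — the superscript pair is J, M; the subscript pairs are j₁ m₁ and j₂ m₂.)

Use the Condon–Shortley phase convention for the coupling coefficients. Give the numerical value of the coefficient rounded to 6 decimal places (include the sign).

+0.925820

√[8·0!1!6!/8! · 1!0!5!1!6!1!] = √(86400/7)
  +(−1)^0/∏(0,0,0,5,1,1)! = 1/120  (running 1/120)
⟨..|..⟩ = √(86400/7)·(1/120) = +0.925820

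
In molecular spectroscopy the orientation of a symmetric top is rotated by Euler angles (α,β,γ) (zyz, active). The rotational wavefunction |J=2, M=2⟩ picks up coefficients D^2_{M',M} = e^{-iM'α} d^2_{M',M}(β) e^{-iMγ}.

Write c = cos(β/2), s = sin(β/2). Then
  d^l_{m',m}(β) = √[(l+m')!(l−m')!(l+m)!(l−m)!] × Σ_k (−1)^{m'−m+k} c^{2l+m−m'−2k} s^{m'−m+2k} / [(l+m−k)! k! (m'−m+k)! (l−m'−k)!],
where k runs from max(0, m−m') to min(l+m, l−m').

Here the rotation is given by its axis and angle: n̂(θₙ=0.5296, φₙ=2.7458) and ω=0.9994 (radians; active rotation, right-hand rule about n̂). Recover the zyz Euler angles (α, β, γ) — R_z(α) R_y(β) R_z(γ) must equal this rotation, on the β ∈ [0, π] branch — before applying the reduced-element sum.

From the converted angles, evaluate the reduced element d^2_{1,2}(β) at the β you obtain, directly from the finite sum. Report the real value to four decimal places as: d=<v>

Axis–angle → zyz. n̂ = (sinθₙcosφₙ, sinθₙsinφₙ, cosθₙ) = (-0.466133, +0.194770, +0.863009), ω = 0.9994.
R = I cosω + sinω [n̂]ₓ + (1−cosω) n̂n̂ᵀ gives
  R = [+0.640580, -0.767607, -0.020892; +0.684228, +0.558227, +0.469271; -0.348553, -0.314901, +0.882807]
β = atan2(√(R₁₃²+R₂₃²), R₃₃) = 0.488991; α = atan2(R₂₃, R₁₃) mod 2π = 1.615288; γ = atan2(R₃₂, −R₃₁) mod 2π = 5.548466
d^2_{1,2}(β=0.4890) via the finite sum:
c=cos(0.488991/2)=0.970260, s=sin(0.488991/2)=0.242067; N=√[6·1·24·1]=12.000000
Admissible k: 1..1 (factorial args all ≥0)
  k=1: (−1)^0·12.0000/(6)·0.9703^3·0.2421^1 = +0.442211
d^2_{1,2}(0.4890) = +0.442211

d=0.4422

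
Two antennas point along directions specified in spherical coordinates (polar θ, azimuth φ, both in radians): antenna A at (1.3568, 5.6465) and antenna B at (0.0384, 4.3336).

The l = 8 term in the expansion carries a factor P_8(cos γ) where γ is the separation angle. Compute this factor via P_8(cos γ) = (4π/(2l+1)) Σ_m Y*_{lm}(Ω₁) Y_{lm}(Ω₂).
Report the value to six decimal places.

-0.090627

Term-by-term m-sum for l=8 (normalisation 4π/17 = 0.739198):
  m=-8: (0.15939 + 0.39780j) × (-0.00000 + 0.00000j) = -0.00000 - 0.00000j  (running Σ = -0.00000 - 0.00000j)
  m=-7: (-0.09418 + 0.36043j) × (0.00000 + 0.00000j) = -0.00000 + 0.00000j  (running Σ = -0.00000 + 0.00000j)
  m=-6: (0.08254 - 0.06655j) × (0.00000 - 0.00000j) = 0.00000 - 0.00000j  (running Σ = -0.00000 - 0.00000j)
  m=-5: (0.35720 - 0.01495j) × (-0.00000 - 0.00000j) = -0.00000 - 0.00000j  (running Σ = -0.00000 - 0.00000j)
  m=-4: (0.01032 + 0.00698j) × (0.00000 + 0.00003j) = -0.00000 + 0.00000j  (running Σ = -0.00000 + 0.00000j)
  m=-3: (-0.10983 - 0.31122j) × (0.00071 - 0.00033j) = -0.00018 - 0.00019j  (running Σ = -0.00018 - 0.00019j)
  m=-2: (0.01900 - 0.06200j) × (-0.01096 - 0.01037j) = -0.00085 + 0.00048j  (running Σ = -0.00103 + 0.00030j)
  m=-1: (-0.25226 + 0.18652j) × (-0.06916 + 0.17375j) = -0.01496 - 0.05673j  (running Σ = -0.01600 - 0.05643j)
  m=0: (-0.08001 + 0.00000j) × (1.13244 + 0.00000j) = -0.09061 + 0.00000j  (running Σ = -0.10661 - 0.05643j)
  m=1: (0.25226 + 0.18652j) × (0.06916 + 0.17375j) = -0.01496 + 0.05673j  (running Σ = -0.12157 + 0.00030j)
  m=2: (0.01900 + 0.06200j) × (-0.01096 + 0.01037j) = -0.00085 - 0.00048j  (running Σ = -0.12242 - 0.00019j)
  m=3: (0.10983 - 0.31122j) × (-0.00071 - 0.00033j) = -0.00018 + 0.00019j  (running Σ = -0.12260 + 0.00000j)
  m=4: (0.01032 - 0.00698j) × (0.00000 - 0.00003j) = -0.00000 - 0.00000j  (running Σ = -0.12260 - 0.00000j)
  m=5: (-0.35720 - 0.01495j) × (0.00000 - 0.00000j) = -0.00000 + 0.00000j  (running Σ = -0.12260 - 0.00000j)
  m=6: (0.08254 + 0.06655j) × (0.00000 + 0.00000j) = 0.00000 + 0.00000j  (running Σ = -0.12260 + 0.00000j)
  m=7: (0.09418 + 0.36043j) × (-0.00000 + 0.00000j) = -0.00000 - 0.00000j  (running Σ = -0.12260 - 0.00000j)
  m=8: (0.15939 - 0.39780j) × (-0.00000 - 0.00000j) = -0.00000 + 0.00000j  (running Σ = -0.12260 + 0.00000j)
Σ over m = -0.12260 + 0.00000j; ×(4π/17) → -0.09063 + 0.00000j. Real part: -0.090627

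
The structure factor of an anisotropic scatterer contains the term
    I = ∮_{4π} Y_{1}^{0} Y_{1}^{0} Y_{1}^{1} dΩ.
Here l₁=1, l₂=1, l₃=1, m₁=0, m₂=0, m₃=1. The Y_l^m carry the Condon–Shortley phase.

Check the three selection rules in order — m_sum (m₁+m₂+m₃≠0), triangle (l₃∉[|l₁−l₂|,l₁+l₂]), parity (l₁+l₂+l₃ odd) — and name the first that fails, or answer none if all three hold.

m_sum

azimuthal sum: 0 + 0 + 1 = 1  ✗
0 ≤ 1 ≤ 2 (triangle on l)
L = 1 + 1 + 1 = 3 (odd)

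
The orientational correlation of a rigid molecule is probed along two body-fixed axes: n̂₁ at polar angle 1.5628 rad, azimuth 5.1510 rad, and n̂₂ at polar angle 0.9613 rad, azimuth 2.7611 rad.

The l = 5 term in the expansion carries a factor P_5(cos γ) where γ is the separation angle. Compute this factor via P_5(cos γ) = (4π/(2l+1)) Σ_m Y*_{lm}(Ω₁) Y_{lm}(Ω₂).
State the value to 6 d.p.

Addition theorem: P_5(cos γ) = (4π/11) Σ_m Y*_{lm}(Ω₁) Y_{lm}(Ω₂), m = −5…5:
  term(m=-5) = 0.06511 - 0.04618j   from Y*(Ω₁)=0.37708 + 0.27049j, Y(Ω₂)=0.05601 - 0.16263j
  term(m=-4) = -0.00442 - 0.00060j   from Y*(Ω₁)=-0.00214 + 0.01154j, Y(Ω₂)=0.01853 + 0.37930j
  term(m=-3) = -0.08124 - 0.09958j   from Y*(Ω₁)=0.33454 - 0.08719j, Y(Ω₂)=-0.15474 - 0.33800j
  term(m=-2) = 0.00001 - 0.00015j   from Y*(Ω₁)=0.00866 + 0.01042j, Y(Ω₂)=-0.00798 - 0.00760j
  term(m=-1) = 0.08181 - 0.07647j   from Y*(Ω₁)=0.13589 - 0.28970j, Y(Ω₂)=0.32494 + 0.12997j
  term(m=+0) = -0.00110 + 0.00000j   from Y*(Ω₁)=0.01402 + 0.00000j, Y(Ω₂)=-0.07858 + 0.00000j
  term(m=+1) = 0.08181 + 0.07647j   from Y*(Ω₁)=-0.13589 - 0.28970j, Y(Ω₂)=-0.32494 + 0.12997j
  term(m=+2) = 0.00001 + 0.00015j   from Y*(Ω₁)=0.00866 - 0.01042j, Y(Ω₂)=-0.00798 + 0.00760j
  term(m=+3) = -0.08124 + 0.09958j   from Y*(Ω₁)=-0.33454 - 0.08719j, Y(Ω₂)=0.15474 - 0.33800j
  term(m=+4) = -0.00442 + 0.00060j   from Y*(Ω₁)=-0.00214 - 0.01154j, Y(Ω₂)=0.01853 - 0.37930j
  term(m=+5) = 0.06511 + 0.04618j   from Y*(Ω₁)=-0.37708 + 0.27049j, Y(Ω₂)=-0.05601 - 0.16263j
Accumulated sum 0.12145 + 0.00000j; after 4π/(2l+1) scaling, 0.13875 + 0.00000j ⇒ P_5 = 0.138748

0.138748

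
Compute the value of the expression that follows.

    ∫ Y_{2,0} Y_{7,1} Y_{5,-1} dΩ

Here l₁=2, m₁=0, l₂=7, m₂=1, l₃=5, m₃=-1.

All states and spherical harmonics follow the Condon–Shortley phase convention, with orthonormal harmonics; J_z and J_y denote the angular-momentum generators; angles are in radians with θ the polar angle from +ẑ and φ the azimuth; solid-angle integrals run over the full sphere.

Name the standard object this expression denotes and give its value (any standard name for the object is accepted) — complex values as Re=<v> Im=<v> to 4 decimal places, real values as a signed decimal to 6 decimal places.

Gaunt coefficient, -0.232242

This is a Gaunt coefficient — the integral of a triple product of spherical harmonics over the sphere.
m-sum 0 ✓  L=14 even ✓  5≤5≤9 ✓
Π(2lᵢ+1) = 5×15×11 = 825
triangle coeff Δ(2,7,5) = 1/15015
Σ_t [2,2]: t=2:+1/57600 = 1/57600
(3j)²=21/715 [(2 7 5; 0 0 0)], sign=-1
Σ_t [2,2]: t=2:+1/69120 = 1/69120
(3j)²=4/143 [(2 7 5; 0 1 -1)], sign=+1
⇒ 4πI² = 1260/1859
I = (-1)√(1260/1859/(4π)) = -0.23224194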